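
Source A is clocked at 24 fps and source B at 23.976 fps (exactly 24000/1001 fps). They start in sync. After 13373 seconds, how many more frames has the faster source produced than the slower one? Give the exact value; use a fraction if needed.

320952/1001 frames

A emits 24 × 13373 = 320952 frames; B emits 24000/1001 × 13373 = 320952000/1001.
Difference = 320952/1001 frames (≈ 320.6314); B is behind A.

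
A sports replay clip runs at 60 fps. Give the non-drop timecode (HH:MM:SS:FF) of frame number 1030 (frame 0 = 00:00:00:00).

1030 ÷ 60 = 17 full seconds, remainder 10 frames.
17 s = 0 h 0 min 17 s.
Timecode: 00:00:17:10.

00:00:17:10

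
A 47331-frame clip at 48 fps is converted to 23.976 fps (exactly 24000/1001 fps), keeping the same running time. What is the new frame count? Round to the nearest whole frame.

23642 frames

Frames at target rate = 47331 × (24000/1001) / (48) = 23665500/1001 ≈ 23641.858.
Nearest whole frame: 23642.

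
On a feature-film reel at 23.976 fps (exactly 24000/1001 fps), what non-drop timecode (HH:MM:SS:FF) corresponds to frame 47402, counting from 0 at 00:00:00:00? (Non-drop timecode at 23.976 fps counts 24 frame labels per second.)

00:32:55:02

47402 ÷ 24 = 1975 full seconds, remainder 2 frames.
1975 s = 0 h 32 min 55 s.
Timecode: 00:32:55:02.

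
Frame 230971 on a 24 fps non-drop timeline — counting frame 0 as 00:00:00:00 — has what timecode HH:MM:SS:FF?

02:40:23:19

230971 ÷ 24 = 9623 full seconds, remainder 19 frames.
9623 s = 2 h 40 min 23 s.
Timecode: 02:40:23:19.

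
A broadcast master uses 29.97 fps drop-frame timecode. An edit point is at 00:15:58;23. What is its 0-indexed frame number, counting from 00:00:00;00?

28735

As if non-drop at 30 labels/s: (0 × 3600 + 15 × 60 + 58) × 30 + 23 = 28763.
Minute boundaries passed: 15; those not divisible by 10: 15 − 1 = 14; dropped labels = 2 × 14 = 28.
Actual frame index = 28763 − 28 = 28735.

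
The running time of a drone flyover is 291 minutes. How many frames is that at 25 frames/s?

436500 frames

291 min = 17460 s.
Frames = 17460 × 25 = 436500.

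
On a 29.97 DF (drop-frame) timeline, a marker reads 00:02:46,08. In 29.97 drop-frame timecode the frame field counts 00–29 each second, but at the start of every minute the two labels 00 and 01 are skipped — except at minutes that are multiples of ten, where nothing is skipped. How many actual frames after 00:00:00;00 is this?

Complete 10-minute blocks: 0, each 17982 frames → 0.
Remaining 2 whole minutes in the current block: 1800 + 1 × 1798 = 3598 frames.
Within the current minute: 46 × 30 + 8 − 2 = 1386 (labels ;00/;01 skipped at this minute). Total = 0 + 3598 + 1386 = 4984.

4984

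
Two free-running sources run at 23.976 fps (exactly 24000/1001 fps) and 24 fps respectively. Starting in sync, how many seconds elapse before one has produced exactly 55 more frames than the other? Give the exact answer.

55055/24 seconds

The gap grows by |24 − 24000/1001| = 24/1001 frames per second.
Time for a 55-frame gap: 55 ÷ (24/1001) = 55055/24 s.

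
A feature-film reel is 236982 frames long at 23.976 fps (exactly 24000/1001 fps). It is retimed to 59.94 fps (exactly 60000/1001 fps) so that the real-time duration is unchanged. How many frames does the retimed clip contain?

592455 frames

Target frames = source frames × (target rate / source rate) = 236982 × (60000/1001)/(24000/1001) = 236982 × 5/2 = 592455.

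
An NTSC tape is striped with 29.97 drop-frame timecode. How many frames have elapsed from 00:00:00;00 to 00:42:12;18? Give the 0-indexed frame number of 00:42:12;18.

As if non-drop at 30 labels/s: (0 × 3600 + 42 × 60 + 12) × 30 + 18 = 75978.
Minute boundaries passed: 42; those not divisible by 10: 42 − 4 = 38; dropped labels = 2 × 38 = 76.
Actual frame index = 75978 − 76 = 75902.

75902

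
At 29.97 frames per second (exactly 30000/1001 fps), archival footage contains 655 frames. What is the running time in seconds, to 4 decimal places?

21.8552 seconds

Running time = 655 × 1001/30000 = 131131/6000 s ≈ 21.8552 s.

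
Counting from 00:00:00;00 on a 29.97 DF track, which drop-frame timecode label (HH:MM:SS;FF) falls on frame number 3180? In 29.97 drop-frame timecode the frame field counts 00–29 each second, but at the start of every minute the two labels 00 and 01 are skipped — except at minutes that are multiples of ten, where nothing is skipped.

00:01:46;02

Each 10-minute DF block holds 10 × 60 × 30 − 9 × 2 = 17982 frames. 3180 ÷ 17982 → 0 full blocks, remainder 3180.
Within the partial block the first minute is 1800 frames and each further minute 1798, so 1 further minute boundary passed. Total skipped labels = 18 × 0 + 2 × 1 = 2.
Non-drop label index = 3180 + 2 = 3182; at 30 labels/s that is 00:01:46:02, i.e. DF 00:01:46;02.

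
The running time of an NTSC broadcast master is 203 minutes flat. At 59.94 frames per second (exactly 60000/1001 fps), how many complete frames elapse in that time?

203 min = 12180 s.
Frames = 12180 × 60000/1001 = 104400000/143 ≈ 730069.9301.
Complete frames: 730069.

730069 frames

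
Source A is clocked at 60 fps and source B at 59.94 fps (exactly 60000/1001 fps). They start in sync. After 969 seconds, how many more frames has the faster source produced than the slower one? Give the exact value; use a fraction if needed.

58140/1001 frames

A emits 60 × 969 = 58140 frames; B emits 60000/1001 × 969 = 58140000/1001.
Difference = 58140/1001 frames (≈ 58.0819); B is behind A.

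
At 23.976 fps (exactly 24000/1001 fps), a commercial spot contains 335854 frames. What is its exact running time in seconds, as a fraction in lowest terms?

168094927/12000 seconds

Running time = 335854 ÷ (24000/1001) = 335854 × 1001/24000 = 168094927/12000 s.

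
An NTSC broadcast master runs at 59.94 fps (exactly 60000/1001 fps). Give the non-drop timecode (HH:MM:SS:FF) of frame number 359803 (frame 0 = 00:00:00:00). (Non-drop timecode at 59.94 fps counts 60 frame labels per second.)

01:39:56:43

359803 ÷ 60 = 5996 full seconds, remainder 43 frames.
5996 s = 1 h 39 min 56 s.
Timecode: 01:39:56:43.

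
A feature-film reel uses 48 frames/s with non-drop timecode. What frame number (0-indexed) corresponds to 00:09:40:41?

frame 27881

Total seconds to the label: (0 × 3600 + 9 × 60 + 40) = 580.
Frame index = 580 × 48 + 41 = 27881.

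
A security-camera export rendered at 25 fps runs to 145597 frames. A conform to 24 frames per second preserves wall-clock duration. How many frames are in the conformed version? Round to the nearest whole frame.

139773 frames

Frames at target rate = 145597 × (24) / (25) = 3494328/25 ≈ 139773.120.
Nearest whole frame: 139773.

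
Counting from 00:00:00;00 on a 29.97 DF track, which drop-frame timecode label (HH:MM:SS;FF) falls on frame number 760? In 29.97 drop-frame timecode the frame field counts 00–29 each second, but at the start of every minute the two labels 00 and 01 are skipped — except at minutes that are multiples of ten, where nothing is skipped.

Ten DF minutes hold 17982 frames, so frame 760 lies in block 0 (frames 0–17981) with 760 frames into that block.
The block's first minute is 1800 frames and the rest 1798 each; 760 frames reaches minute 0, so 0 × 18 + 0 × 2 = 0 labels have been skipped so far.
Adding those back, label number 760 + 0 = 760 at 30 labels/s is 25 s + 10 f = 0 h 0 min 25 s frame 10, i.e. 00:00:25;10.

00:00:25;10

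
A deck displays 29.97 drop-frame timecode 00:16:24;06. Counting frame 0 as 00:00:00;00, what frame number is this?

29496

As if non-drop at 30 labels/s: (0 × 3600 + 16 × 60 + 24) × 30 + 6 = 29526.
Minute boundaries passed: 16; those not divisible by 10: 16 − 1 = 15; dropped labels = 2 × 15 = 30.
Actual frame index = 29526 − 30 = 29496.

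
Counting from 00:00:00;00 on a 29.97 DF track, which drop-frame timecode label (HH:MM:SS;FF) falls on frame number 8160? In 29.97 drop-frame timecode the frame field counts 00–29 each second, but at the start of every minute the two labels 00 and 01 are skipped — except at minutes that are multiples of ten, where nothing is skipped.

00:04:32;08

Ten DF minutes hold 17982 frames, so frame 8160 lies in block 0 (frames 0–17981) with 8160 frames into that block.
The block's first minute is 1800 frames and the rest 1798 each; 8160 frames reaches minute 4, so 0 × 18 + 4 × 2 = 8 labels have been skipped so far.
Adding those back, label number 8160 + 8 = 8168 at 30 labels/s is 272 s + 8 f = 0 h 4 min 32 s frame 8, i.e. 00:04:32;08.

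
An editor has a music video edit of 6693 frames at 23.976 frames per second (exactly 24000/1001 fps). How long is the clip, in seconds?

279.153875 seconds

Running time = 6693 / (24000/1001) = 279.153875 s.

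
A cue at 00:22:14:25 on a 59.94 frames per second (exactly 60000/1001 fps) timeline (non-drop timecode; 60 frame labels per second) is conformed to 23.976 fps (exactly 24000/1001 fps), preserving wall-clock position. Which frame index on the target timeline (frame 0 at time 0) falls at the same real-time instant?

Source frame index: (0×3600 + 22×60 + 14) × 60 + 25 = 80065.
Real time: 80065 / (60000/1001) = 16029013/12000 s.
Target frame: (16029013/12000) × (24000/1001) = 32026.

frame 32026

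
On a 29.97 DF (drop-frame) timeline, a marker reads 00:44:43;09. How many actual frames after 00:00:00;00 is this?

80419

As if non-drop at 30 labels/s: (0 × 3600 + 44 × 60 + 43) × 30 + 9 = 80499.
Minute boundaries passed: 44; those not divisible by 10: 44 − 4 = 40; dropped labels = 2 × 40 = 80.
Actual frame index = 80499 − 80 = 80419.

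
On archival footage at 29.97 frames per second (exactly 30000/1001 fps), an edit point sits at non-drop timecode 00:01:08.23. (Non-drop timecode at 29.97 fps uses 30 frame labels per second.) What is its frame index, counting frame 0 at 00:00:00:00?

Total seconds to the label: (0 × 3600 + 1 × 60 + 8) = 68.
Frame index = 68 × 30 + 23 = 2063.

frame 2063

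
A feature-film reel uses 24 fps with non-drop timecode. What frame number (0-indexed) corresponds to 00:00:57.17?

1385

Total seconds to the label: (0 × 3600 + 0 × 60 + 57) = 57.
Frame index = 57 × 24 + 17 = 1385.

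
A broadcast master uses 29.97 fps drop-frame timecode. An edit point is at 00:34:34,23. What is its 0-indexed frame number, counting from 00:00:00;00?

Complete 10-minute blocks: 3, each 17982 frames → 53946.
Remaining 4 whole minutes in the current block: 1800 + 3 × 1798 = 7194 frames.
Within the current minute: 34 × 30 + 23 − 2 = 1041 (labels ;00/;01 skipped at this minute). Total = 53946 + 7194 + 1041 = 62181.

62181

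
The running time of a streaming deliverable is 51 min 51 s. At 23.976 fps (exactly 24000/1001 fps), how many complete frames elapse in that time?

51 min 51 s = 3111 s.
Frames = 3111 × 24000/1001 = 74664000/1001 ≈ 74589.4106.
Complete frames: 74589.

74589 frames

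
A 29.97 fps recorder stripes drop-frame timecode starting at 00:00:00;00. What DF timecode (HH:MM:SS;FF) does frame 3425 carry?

Ten DF minutes hold 17982 frames, so frame 3425 lies in block 0 (frames 0–17981) with 3425 frames into that block.
The block's first minute is 1800 frames and the rest 1798 each; 3425 frames reaches minute 1, so 0 × 18 + 1 × 2 = 2 labels have been skipped so far.
Adding those back, label number 3425 + 2 = 3427 at 30 labels/s is 114 s + 7 f = 0 h 1 min 54 s frame 7, i.e. 00:01:54;07.

00:01:54;07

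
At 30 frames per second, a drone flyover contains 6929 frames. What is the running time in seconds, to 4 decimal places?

Running time = 6929 × 1/30 = 6929/30 s ≈ 230.9667 s.

230.9667 seconds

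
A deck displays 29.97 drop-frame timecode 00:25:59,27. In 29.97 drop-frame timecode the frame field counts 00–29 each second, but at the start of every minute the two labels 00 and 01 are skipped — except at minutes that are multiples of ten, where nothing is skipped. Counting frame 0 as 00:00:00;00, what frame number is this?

As if non-drop at 30 labels/s: (0 × 3600 + 25 × 60 + 59) × 30 + 27 = 46797.
Minute boundaries passed: 25; those not divisible by 10: 25 − 2 = 23; dropped labels = 2 × 23 = 46.
Actual frame index = 46797 − 46 = 46751.

46751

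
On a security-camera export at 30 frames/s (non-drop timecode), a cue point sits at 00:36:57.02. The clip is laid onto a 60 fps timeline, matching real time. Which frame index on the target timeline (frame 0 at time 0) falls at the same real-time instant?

Source frame index: (0×3600 + 36×60 + 57) × 30 + 2 = 66512.
Real time: 66512 / (30) = 33256/15 s.
Target frame: (33256/15) × (60) = 133024.

frame 133024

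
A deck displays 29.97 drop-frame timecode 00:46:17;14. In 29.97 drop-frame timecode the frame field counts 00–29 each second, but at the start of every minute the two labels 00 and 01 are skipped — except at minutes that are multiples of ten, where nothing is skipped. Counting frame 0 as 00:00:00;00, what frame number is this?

Complete 10-minute blocks: 4, each 17982 frames → 71928.
Remaining 6 whole minutes in the current block: 1800 + 5 × 1798 = 10790 frames.
Within the current minute: 17 × 30 + 14 − 2 = 522 (labels ;00/;01 skipped at this minute). Total = 71928 + 10790 + 522 = 83240.

83240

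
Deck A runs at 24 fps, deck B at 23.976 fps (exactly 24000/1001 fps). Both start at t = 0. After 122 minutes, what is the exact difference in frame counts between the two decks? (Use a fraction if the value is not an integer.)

175680/1001 frames

122 min = 7320 s.
A emits 24 × 7320 = 175680 frames; B emits 24000/1001 × 7320 = 175680000/1001.
Difference = 175680/1001 frames (≈ 175.5045); B is behind A.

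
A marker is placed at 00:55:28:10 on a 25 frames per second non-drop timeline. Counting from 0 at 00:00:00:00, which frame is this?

Total seconds to the label: (0 × 3600 + 55 × 60 + 28) = 3328.
Frame index = 3328 × 25 + 10 = 83210.

83210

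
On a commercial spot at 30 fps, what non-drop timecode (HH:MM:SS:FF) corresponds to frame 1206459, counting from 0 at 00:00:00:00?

11:10:15:09

1206459 ÷ 30 = 40215 full seconds, remainder 9 frames.
40215 s = 11 h 10 min 15 s.
Timecode: 11:10:15:09.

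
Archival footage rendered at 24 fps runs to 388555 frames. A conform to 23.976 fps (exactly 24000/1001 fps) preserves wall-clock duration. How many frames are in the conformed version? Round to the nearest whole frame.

Frames at target rate = 388555 × (24000/1001) / (24) = 388555000/1001 ≈ 388166.833.
Nearest whole frame: 388167.

388167 frames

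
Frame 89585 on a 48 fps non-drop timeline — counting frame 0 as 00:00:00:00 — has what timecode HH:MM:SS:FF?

89585 ÷ 48 = 1866 full seconds, remainder 17 frames.
1866 s = 0 h 31 min 6 s.
Timecode: 00:31:06:17.

00:31:06:17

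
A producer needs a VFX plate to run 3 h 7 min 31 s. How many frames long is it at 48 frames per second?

3 h 7 min 31 s = 11251 s.
Frames = 11251 × 48 = 540048.

540048 frames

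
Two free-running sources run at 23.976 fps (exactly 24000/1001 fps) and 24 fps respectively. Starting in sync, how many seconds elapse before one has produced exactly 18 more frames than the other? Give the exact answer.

750.75 seconds

The gap grows by |24 − 24000/1001| = 24/1001 frames per second.
Time for a 18-frame gap: 18 ÷ (24/1001) = 750.75 s.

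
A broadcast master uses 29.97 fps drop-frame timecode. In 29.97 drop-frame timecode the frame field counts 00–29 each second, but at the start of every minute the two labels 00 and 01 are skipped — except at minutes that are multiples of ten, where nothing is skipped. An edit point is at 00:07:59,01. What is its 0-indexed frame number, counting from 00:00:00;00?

As if non-drop at 30 labels/s: (0 × 3600 + 7 × 60 + 59) × 30 + 1 = 14371.
Minute boundaries passed: 7; those not divisible by 10: 7 − 0 = 7; dropped labels = 2 × 7 = 14.
Actual frame index = 14371 − 14 = 14357.

14357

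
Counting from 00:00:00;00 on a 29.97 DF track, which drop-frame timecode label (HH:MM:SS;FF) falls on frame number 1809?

Each 10-minute DF block holds 10 × 60 × 30 − 9 × 2 = 17982 frames. 1809 ÷ 17982 → 0 full blocks, remainder 1809.
Within the partial block the first minute is 1800 frames and each further minute 1798, so 1 further minute boundary passed. Total skipped labels = 18 × 0 + 2 × 1 = 2.
Non-drop label index = 1809 + 2 = 1811; at 30 labels/s that is 00:01:00:11, i.e. DF 00:01:00;11.

00:01:00;11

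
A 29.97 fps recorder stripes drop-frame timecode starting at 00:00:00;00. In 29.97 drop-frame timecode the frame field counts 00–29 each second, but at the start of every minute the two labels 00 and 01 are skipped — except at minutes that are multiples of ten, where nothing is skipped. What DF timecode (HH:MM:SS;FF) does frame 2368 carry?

00:01:19;00

Each 10-minute DF block holds 10 × 60 × 30 − 9 × 2 = 17982 frames. 2368 ÷ 17982 → 0 full blocks, remainder 2368.
Within the partial block the first minute is 1800 frames and each further minute 1798, so 1 further minute boundary passed. Total skipped labels = 18 × 0 + 2 × 1 = 2.
Non-drop label index = 2368 + 2 = 2370; at 30 labels/s that is 00:01:19:00, i.e. DF 00:01:19;00.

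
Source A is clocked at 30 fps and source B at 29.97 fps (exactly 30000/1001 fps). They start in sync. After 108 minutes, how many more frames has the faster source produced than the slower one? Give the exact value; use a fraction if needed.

108 min = 6480 s.
A emits 30 × 6480 = 194400 frames; B emits 30000/1001 × 6480 = 194400000/1001.
Difference = 194400/1001 frames (≈ 194.2058); B is behind A.

194400/1001 frames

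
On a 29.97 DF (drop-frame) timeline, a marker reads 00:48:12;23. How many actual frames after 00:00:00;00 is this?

Complete 10-minute blocks: 4, each 17982 frames → 71928.
Remaining 8 whole minutes in the current block: 1800 + 7 × 1798 = 14386 frames.
Within the current minute: 12 × 30 + 23 − 2 = 381 (labels ;00/;01 skipped at this minute). Total = 71928 + 14386 + 381 = 86695.

86695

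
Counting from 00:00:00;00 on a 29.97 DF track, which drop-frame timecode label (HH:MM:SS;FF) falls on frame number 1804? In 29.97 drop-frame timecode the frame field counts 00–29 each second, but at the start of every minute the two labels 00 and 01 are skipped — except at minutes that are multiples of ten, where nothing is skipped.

00:01:00;06

Each 10-minute DF block holds 10 × 60 × 30 − 9 × 2 = 17982 frames. 1804 ÷ 17982 → 0 full blocks, remainder 1804.
Within the partial block the first minute is 1800 frames and each further minute 1798, so 1 further minute boundary passed. Total skipped labels = 18 × 0 + 2 × 1 = 2.
Non-drop label index = 1804 + 2 = 1806; at 30 labels/s that is 00:01:00:06, i.e. DF 00:01:00;06.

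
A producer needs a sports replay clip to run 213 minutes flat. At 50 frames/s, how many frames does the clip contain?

639000 frames

213 min = 12780 s.
Frames = 12780 × 50 = 639000.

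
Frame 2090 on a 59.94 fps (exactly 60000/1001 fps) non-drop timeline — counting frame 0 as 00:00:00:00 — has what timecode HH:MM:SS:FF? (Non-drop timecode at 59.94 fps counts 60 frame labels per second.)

00:00:34:50

2090 ÷ 60 = 34 full seconds, remainder 50 frames.
34 s = 0 h 0 min 34 s.
Timecode: 00:00:34:50.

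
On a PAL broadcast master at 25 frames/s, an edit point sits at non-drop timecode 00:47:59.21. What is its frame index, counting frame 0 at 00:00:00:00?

71996

Total seconds to the label: (0 × 3600 + 47 × 60 + 59) = 2879.
Frame index = 2879 × 25 + 21 = 71996.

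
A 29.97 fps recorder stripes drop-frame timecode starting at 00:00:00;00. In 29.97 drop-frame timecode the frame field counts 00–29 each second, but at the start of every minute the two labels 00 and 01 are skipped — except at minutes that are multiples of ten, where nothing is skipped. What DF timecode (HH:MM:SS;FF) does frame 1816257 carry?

Each 10-minute DF block holds 10 × 60 × 30 − 9 × 2 = 17982 frames. 1816257 ÷ 17982 → 101 full blocks, remainder 75.
Within the partial block the first minute is 1800 frames and each further minute 1798, so 0 further minute boundaries passed. Total skipped labels = 18 × 101 + 2 × 0 = 1818.
Non-drop label index = 1816257 + 1818 = 1818075; at 30 labels/s that is 16:50:02:15, i.e. DF 16:50:02;15.

16:50:02;15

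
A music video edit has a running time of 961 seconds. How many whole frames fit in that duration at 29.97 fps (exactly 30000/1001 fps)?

Frames = 961 × 30000/1001 = 28830000/1001 ≈ 28801.1988.
Complete frames: 28801.

28801 frames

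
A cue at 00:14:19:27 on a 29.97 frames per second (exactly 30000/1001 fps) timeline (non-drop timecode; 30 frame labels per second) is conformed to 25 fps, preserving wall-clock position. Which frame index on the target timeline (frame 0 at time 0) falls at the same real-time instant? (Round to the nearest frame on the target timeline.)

frame 21519

Source frame index: (0×3600 + 14×60 + 19) × 30 + 27 = 25797.
Real time: 25797 / (30000/1001) = 8607599/10000 s.
Target frame: (8607599/10000) × (25) = 8607599/400 ≈ 21518.998 → 21519.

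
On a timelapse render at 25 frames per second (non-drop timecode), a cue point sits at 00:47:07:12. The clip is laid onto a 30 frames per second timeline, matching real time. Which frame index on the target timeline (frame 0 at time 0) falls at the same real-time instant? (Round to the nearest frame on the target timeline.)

frame 84824

Source frame index: (0×3600 + 47×60 + 7) × 25 + 12 = 70687.
Real time: 70687 / (25) = 70687/25 s.
Target frame: (70687/25) × (30) = 424122/5 ≈ 84824.400 → 84824.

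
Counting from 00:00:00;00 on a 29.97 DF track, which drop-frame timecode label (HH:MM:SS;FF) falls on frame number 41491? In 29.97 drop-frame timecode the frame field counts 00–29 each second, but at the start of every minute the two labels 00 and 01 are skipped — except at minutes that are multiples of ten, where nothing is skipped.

Ten DF minutes hold 17982 frames, so frame 41491 lies in block 2 (frames 35964–53945) with 5527 frames into that block.
The block's first minute is 1800 frames and the rest 1798 each; 5527 frames reaches minute 3, so 2 × 18 + 3 × 2 = 42 labels have been skipped so far.
Adding those back, label number 41491 + 42 = 41533 at 30 labels/s is 1384 s + 13 f = 0 h 23 min 4 s frame 13, i.e. 00:23:04;13.

00:23:04;13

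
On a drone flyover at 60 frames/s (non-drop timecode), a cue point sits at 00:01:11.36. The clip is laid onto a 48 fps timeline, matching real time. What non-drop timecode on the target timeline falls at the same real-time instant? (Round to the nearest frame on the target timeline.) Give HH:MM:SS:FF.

Source frame index: (0×3600 + 1×60 + 11) × 60 + 36 = 4296.
Real time: 4296 / (60) = 358/5 s.
Target frame: (358/5) × (48) = 17184/5 ≈ 3436.800 → 3437.
At 48 labels/s: frame 3437 → 00:01:11:29.

00:01:11:29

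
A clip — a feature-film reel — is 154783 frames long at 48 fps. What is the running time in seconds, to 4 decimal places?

3224.6458 seconds

Running time = 154783 × 1/48 = 154783/48 s ≈ 3224.6458 s.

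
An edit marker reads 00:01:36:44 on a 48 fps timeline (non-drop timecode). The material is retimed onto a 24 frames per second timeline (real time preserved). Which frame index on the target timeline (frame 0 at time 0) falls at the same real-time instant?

Source frame index: (0×3600 + 1×60 + 36) × 48 + 44 = 4652.
Real time: 4652 / (48) = 1163/12 s.
Target frame: (1163/12) × (24) = 2326.

frame 2326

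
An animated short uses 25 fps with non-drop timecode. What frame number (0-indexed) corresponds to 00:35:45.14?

Total seconds to the label: (0 × 3600 + 35 × 60 + 45) = 2145.
Frame index = 2145 × 25 + 14 = 53639.

53639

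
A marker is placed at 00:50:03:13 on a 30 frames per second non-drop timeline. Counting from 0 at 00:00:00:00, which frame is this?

frame 90103

Total seconds to the label: (0 × 3600 + 50 × 60 + 3) = 3003.
Frame index = 3003 × 30 + 13 = 90103.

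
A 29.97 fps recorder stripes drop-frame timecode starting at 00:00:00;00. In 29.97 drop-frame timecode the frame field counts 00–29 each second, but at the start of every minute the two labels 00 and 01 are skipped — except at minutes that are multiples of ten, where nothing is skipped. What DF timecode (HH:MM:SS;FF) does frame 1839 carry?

Each 10-minute DF block holds 10 × 60 × 30 − 9 × 2 = 17982 frames. 1839 ÷ 17982 → 0 full blocks, remainder 1839.
Within the partial block the first minute is 1800 frames and each further minute 1798, so 1 further minute boundary passed. Total skipped labels = 18 × 0 + 2 × 1 = 2.
Non-drop label index = 1839 + 2 = 1841; at 30 labels/s that is 00:01:01:11, i.e. DF 00:01:01;11.

00:01:01;11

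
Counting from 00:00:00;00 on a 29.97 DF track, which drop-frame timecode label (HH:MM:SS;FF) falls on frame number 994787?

09:13:12;23

Ten DF minutes hold 17982 frames, so frame 994787 lies in block 55 (frames 989010–1006991) with 5777 frames into that block.
The block's first minute is 1800 frames and the rest 1798 each; 5777 frames reaches minute 3, so 55 × 18 + 3 × 2 = 996 labels have been skipped so far.
Adding those back, label number 994787 + 996 = 995783 at 30 labels/s is 33192 s + 23 f = 9 h 13 min 12 s frame 23, i.e. 09:13:12;23.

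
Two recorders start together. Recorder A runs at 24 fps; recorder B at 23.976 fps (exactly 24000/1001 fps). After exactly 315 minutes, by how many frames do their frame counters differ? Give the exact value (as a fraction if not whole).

315 min = 18900 s.
A emits 24 × 18900 = 453600 frames; B emits 24000/1001 × 18900 = 64800000/143.
Difference = 64800/143 frames (≈ 453.1469); B is behind A.

64800/143 frames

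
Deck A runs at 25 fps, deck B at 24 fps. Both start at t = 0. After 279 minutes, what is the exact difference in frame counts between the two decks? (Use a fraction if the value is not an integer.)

16740 frames

279 min = 16740 s.
A emits 25 × 16740 = 418500 frames; B emits 24 × 16740 = 401760.
Difference = 16740 frames; B is behind A.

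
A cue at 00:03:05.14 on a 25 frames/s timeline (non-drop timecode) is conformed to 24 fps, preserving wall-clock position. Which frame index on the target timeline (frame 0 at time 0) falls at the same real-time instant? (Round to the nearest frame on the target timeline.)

frame 4453

Source frame index: (0×3600 + 3×60 + 5) × 25 + 14 = 4639.
Real time: 4639 / (25) = 4639/25 s.
Target frame: (4639/25) × (24) = 111336/25 ≈ 4453.440 → 4453.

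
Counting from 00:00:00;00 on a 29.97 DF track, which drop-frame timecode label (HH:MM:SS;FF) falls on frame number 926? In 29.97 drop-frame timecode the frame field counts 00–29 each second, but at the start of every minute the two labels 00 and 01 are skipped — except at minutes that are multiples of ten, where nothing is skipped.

Each 10-minute DF block holds 10 × 60 × 30 − 9 × 2 = 17982 frames. 926 ÷ 17982 → 0 full blocks, remainder 926.
Within the partial block the first minute is 1800 frames and each further minute 1798, so 0 further minute boundaries passed. Total skipped labels = 18 × 0 + 2 × 0 = 0.
Non-drop label index = 926 + 0 = 926; at 30 labels/s that is 00:00:30:26, i.e. DF 00:00:30;26.

00:00:30;26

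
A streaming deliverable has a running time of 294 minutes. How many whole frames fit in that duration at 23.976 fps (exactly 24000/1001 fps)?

422937 frames

294 min = 17640 s.
Frames = 17640 × 24000/1001 = 60480000/143 ≈ 422937.0629.
Complete frames: 422937.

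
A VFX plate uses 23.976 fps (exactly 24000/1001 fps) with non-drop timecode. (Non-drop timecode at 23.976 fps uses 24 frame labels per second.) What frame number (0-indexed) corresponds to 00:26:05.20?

Total seconds to the label: (0 × 3600 + 26 × 60 + 5) = 1565.
Frame index = 1565 × 24 + 20 = 37580.

37580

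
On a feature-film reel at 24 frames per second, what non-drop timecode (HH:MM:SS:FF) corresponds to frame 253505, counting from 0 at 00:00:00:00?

253505 ÷ 24 = 10562 full seconds, remainder 17 frames.
10562 s = 2 h 56 min 2 s.
Timecode: 02:56:02:17.

02:56:02:17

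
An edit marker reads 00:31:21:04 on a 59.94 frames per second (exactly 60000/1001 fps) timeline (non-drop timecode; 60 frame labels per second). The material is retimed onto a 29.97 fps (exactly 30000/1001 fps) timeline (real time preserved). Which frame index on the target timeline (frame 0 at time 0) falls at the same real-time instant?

Source frame index: (0×3600 + 31×60 + 21) × 60 + 4 = 112864.
Real time: 112864 / (60000/1001) = 3530527/1875 s.
Target frame: (3530527/1875) × (30000/1001) = 56432.

frame 56432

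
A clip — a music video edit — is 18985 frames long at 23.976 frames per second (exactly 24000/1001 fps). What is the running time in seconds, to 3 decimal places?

791.833 seconds

Running time = 18985 × 1001/24000 = 3800797/4800 s ≈ 791.833 s.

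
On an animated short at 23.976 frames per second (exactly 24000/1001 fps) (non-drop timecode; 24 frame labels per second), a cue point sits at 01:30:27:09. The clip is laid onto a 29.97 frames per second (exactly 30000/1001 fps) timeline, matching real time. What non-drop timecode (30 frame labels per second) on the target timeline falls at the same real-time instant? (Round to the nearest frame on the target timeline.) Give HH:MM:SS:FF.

Source frame index: (1×3600 + 30×60 + 27) × 24 + 9 = 130257.
Real time: 130257 / (24000/1001) = 43462419/8000 s.
Target frame: (43462419/8000) × (30000/1001) = 651285/4 ≈ 162821.250 → 162821.
At 30 labels/s: frame 162821 → 01:30:27:11.

01:30:27:11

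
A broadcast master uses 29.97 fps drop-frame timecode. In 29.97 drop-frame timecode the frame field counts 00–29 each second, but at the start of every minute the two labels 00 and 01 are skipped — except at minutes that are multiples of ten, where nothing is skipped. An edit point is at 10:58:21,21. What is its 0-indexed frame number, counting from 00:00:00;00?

As if non-drop at 30 labels/s: (10 × 3600 + 58 × 60 + 21) × 30 + 21 = 1185051.
Minute boundaries passed: 658; those not divisible by 10: 658 − 65 = 593; dropped labels = 2 × 593 = 1186.
Actual frame index = 1185051 − 1186 = 1183865.

1183865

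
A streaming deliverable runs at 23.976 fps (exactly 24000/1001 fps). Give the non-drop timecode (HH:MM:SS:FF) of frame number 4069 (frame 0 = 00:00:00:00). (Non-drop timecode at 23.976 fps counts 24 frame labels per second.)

00:02:49:13

4069 ÷ 24 = 169 full seconds, remainder 13 frames.
169 s = 0 h 2 min 49 s.
Timecode: 00:02:49:13.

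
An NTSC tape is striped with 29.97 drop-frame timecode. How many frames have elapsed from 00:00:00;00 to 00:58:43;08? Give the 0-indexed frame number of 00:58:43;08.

105592

As if non-drop at 30 labels/s: (0 × 3600 + 58 × 60 + 43) × 30 + 8 = 105698.
Minute boundaries passed: 58; those not divisible by 10: 58 − 5 = 53; dropped labels = 2 × 53 = 106.
Actual frame index = 105698 − 106 = 105592.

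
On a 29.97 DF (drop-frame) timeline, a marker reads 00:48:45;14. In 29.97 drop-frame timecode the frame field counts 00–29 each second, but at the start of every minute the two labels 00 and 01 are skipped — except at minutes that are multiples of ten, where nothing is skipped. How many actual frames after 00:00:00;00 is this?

87676

Complete 10-minute blocks: 4, each 17982 frames → 71928.
Remaining 8 whole minutes in the current block: 1800 + 7 × 1798 = 14386 frames.
Within the current minute: 45 × 30 + 14 − 2 = 1362 (labels ;00/;01 skipped at this minute). Total = 71928 + 14386 + 1362 = 87676.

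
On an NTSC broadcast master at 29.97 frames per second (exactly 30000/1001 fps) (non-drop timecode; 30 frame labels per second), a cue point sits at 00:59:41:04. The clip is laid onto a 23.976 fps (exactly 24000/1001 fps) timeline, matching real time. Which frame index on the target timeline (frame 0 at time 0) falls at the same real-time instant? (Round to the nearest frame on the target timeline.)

frame 85947

Source frame index: (0×3600 + 59×60 + 41) × 30 + 4 = 107434.
Real time: 107434 / (30000/1001) = 53770717/15000 s.
Target frame: (53770717/15000) × (24000/1001) = 429736/5 ≈ 85947.200 → 85947.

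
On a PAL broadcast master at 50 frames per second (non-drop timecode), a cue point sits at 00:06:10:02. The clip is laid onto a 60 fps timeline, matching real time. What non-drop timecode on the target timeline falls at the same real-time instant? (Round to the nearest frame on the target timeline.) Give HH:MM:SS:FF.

00:06:10:02

Source frame index: (0×3600 + 6×60 + 10) × 50 + 2 = 18502.
Real time: 18502 / (50) = 9251/25 s.
Target frame: (9251/25) × (60) = 111012/5 ≈ 22202.400 → 22202.
At 60 labels/s: frame 22202 → 00:06:10:02.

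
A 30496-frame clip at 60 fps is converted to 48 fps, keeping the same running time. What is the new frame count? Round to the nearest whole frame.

Frames at target rate = 30496 × (48) / (60) = 121984/5 ≈ 24396.800.
Nearest whole frame: 24397.

24397 frames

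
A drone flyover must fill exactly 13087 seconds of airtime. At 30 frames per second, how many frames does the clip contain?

Frames = 13087 × 30 = 392610.

392610 frames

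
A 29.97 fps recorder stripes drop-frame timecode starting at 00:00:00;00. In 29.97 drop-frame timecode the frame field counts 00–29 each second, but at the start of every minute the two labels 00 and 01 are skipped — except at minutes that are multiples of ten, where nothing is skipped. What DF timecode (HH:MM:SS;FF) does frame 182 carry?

Each 10-minute DF block holds 10 × 60 × 30 − 9 × 2 = 17982 frames. 182 ÷ 17982 → 0 full blocks, remainder 182.
Within the partial block the first minute is 1800 frames and each further minute 1798, so 0 further minute boundaries passed. Total skipped labels = 18 × 0 + 2 × 0 = 0.
Non-drop label index = 182 + 0 = 182; at 30 labels/s that is 00:00:06:02, i.e. DF 00:00:06;02.

00:00:06;02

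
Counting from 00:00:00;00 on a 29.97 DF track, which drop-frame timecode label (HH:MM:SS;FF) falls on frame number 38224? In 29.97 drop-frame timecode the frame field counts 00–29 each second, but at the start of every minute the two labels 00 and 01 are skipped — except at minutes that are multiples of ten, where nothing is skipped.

Each 10-minute DF block holds 10 × 60 × 30 − 9 × 2 = 17982 frames. 38224 ÷ 17982 → 2 full blocks, remainder 2260.
Within the partial block the first minute is 1800 frames and each further minute 1798, so 1 further minute boundary passed. Total skipped labels = 18 × 2 + 2 × 1 = 38.
Non-drop label index = 38224 + 38 = 38262; at 30 labels/s that is 00:21:15:12, i.e. DF 00:21:15;12.

00:21:15;12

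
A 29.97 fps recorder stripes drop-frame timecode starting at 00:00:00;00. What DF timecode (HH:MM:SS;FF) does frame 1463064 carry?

13:33:37;18

Each 10-minute DF block holds 10 × 60 × 30 − 9 × 2 = 17982 frames. 1463064 ÷ 17982 → 81 full blocks, remainder 6522.
Within the partial block the first minute is 1800 frames and each further minute 1798, so 3 further minute boundaries passed. Total skipped labels = 18 × 81 + 2 × 3 = 1464.
Non-drop label index = 1463064 + 1464 = 1464528; at 30 labels/s that is 13:33:37:18, i.e. DF 13:33:37;18.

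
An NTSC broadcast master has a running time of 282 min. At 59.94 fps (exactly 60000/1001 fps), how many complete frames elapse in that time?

1014185 frames

282 min = 16920 s.
Frames = 16920 × 60000/1001 = 1015200000/1001 ≈ 1014185.8142.
Complete frames: 1014185.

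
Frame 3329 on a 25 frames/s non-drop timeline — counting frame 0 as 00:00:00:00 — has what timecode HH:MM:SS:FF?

00:02:13:04

3329 ÷ 25 = 133 full seconds, remainder 4 frames.
133 s = 0 h 2 min 13 s.
Timecode: 00:02:13:04.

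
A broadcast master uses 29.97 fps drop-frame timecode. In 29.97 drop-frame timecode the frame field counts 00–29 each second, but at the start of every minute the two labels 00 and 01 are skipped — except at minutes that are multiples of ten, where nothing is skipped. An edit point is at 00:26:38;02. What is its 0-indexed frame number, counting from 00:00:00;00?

47894

Complete 10-minute blocks: 2, each 17982 frames → 35964.
Remaining 6 whole minutes in the current block: 1800 + 5 × 1798 = 10790 frames.
Within the current minute: 38 × 30 + 2 − 2 = 1140 (labels ;00/;01 skipped at this minute). Total = 35964 + 10790 + 1140 = 47894.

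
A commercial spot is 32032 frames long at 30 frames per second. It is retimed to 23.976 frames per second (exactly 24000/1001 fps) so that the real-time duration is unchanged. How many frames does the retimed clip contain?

25600 frames

Target frames = source frames × (target rate / source rate) = 32032 × (24000/1001)/(30) = 32032 × 800/1001 = 25600.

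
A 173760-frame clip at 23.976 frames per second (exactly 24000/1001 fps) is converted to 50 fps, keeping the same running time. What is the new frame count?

Target frames = source frames × (target rate / source rate) = 173760 × (50)/(24000/1001) = 173760 × 1001/480 = 362362.

362362 frames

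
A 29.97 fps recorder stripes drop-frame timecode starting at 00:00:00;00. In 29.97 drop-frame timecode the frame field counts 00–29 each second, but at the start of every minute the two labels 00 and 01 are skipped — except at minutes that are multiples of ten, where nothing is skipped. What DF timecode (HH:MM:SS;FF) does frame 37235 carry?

00:20:42;11

Each 10-minute DF block holds 10 × 60 × 30 − 9 × 2 = 17982 frames. 37235 ÷ 17982 → 2 full blocks, remainder 1271.
Within the partial block the first minute is 1800 frames and each further minute 1798, so 0 further minute boundaries passed. Total skipped labels = 18 × 2 + 2 × 0 = 36.
Non-drop label index = 37235 + 36 = 37271; at 30 labels/s that is 00:20:42:11, i.e. DF 00:20:42;11.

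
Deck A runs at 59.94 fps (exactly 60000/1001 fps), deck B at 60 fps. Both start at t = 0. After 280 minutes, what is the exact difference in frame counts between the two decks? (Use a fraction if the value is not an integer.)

280 min = 16800 s.
A emits 60000/1001 × 16800 = 144000000/143 frames; B emits 60 × 16800 = 1008000.
Difference = 144000/143 frames (≈ 1006.9930); B is ahead of A.

144000/143 frames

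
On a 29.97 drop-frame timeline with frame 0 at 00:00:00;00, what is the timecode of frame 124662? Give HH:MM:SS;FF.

Ten DF minutes hold 17982 frames, so frame 124662 lies in block 6 (frames 107892–125873) with 16770 frames into that block.
The block's first minute is 1800 frames and the rest 1798 each; 16770 frames reaches minute 9, so 6 × 18 + 9 × 2 = 126 labels have been skipped so far.
Adding those back, label number 124662 + 126 = 124788 at 30 labels/s is 4159 s + 18 f = 1 h 9 min 19 s frame 18, i.e. 01:09:19;18.

01:09:19;18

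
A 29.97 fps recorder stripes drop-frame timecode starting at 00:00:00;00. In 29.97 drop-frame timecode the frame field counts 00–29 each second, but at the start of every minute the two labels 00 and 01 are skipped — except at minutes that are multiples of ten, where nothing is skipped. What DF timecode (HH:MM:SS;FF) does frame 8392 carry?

00:04:40;00

Ten DF minutes hold 17982 frames, so frame 8392 lies in block 0 (frames 0–17981) with 8392 frames into that block.
The block's first minute is 1800 frames and the rest 1798 each; 8392 frames reaches minute 4, so 0 × 18 + 4 × 2 = 8 labels have been skipped so far.
Adding those back, label number 8392 + 8 = 8400 at 30 labels/s is 280 s + 0 f = 0 h 4 min 40 s frame 0, i.e. 00:04:40;00.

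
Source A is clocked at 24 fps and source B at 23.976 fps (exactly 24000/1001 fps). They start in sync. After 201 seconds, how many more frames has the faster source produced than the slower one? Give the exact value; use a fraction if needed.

4824/1001 frames

A emits 24 × 201 = 4824 frames; B emits 24000/1001 × 201 = 4824000/1001.
Difference = 4824/1001 frames (≈ 4.8192); B is behind A.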